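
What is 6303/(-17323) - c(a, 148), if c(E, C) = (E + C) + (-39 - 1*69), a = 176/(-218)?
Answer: -74690883/1888207 ≈ -39.557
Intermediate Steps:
a = -88/109 (a = 176*(-1/218) = -88/109 ≈ -0.80734)
c(E, C) = -108 + C + E (c(E, C) = (C + E) + (-39 - 69) = (C + E) - 108 = -108 + C + E)
6303/(-17323) - c(a, 148) = 6303/(-17323) - (-108 + 148 - 88/109) = 6303*(-1/17323) - 1*4272/109 = -6303/17323 - 4272/109 = -74690883/1888207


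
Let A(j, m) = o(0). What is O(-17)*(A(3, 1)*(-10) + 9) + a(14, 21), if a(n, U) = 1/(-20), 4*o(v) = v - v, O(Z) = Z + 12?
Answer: -901/20 ≈ -45.050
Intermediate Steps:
O(Z) = 12 + Z
o(v) = 0 (o(v) = (v - v)/4 = (¼)*0 = 0)
A(j, m) = 0
a(n, U) = -1/20
O(-17)*(A(3, 1)*(-10) + 9) + a(14, 21) = (12 - 17)*(0*(-10) + 9) - 1/20 = -5*(0 + 9) - 1/20 = -5*9 - 1/20 = -45 - 1/20 = -901/20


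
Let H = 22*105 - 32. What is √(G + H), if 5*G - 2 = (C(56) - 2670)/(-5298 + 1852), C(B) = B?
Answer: √169110063645/8615 ≈ 47.734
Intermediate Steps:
G = 4753/8615 (G = ⅖ + ((56 - 2670)/(-5298 + 1852))/5 = ⅖ + (-2614/(-3446))/5 = ⅖ + (-2614*(-1/3446))/5 = ⅖ + (⅕)*(1307/1723) = ⅖ + 1307/8615 = 4753/8615 ≈ 0.55171)
H = 2278 (H = 2310 - 32 = 2278)
√(G + H) = √(4753/8615 + 2278) = √(19629723/8615) = √169110063645/8615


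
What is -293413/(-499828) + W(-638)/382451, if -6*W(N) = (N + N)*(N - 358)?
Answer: 6344527615/191159718428 ≈ 0.033190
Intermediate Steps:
W(N) = -N*(-358 + N)/3 (W(N) = -(N + N)*(N - 358)/6 = -2*N*(-358 + N)/6 = -N*(-358 + N)/3)
-293413/(-499828) + W(-638)/382451 = -293413/(-499828) + ((⅓)*(-638)*(358 - 1*(-638)))/382451 = -293413*(-1/499828) + ((⅓)*(-638)*(358 + 638))*(1/382451) = 293413/499828 + ((⅓)*(-638)*996)*(1/382451) = 293413/499828 - 211816*1/382451 = 293413/499828 - 211816/382451 = 6344527615/191159718428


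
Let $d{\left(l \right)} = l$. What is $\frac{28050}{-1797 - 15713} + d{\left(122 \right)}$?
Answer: $\frac{12401}{103} \approx 120.4$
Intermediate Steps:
$\frac{28050}{-1797 - 15713} + d{\left(122 \right)} = \frac{28050}{-1797 - 15713} + 122 = \frac{28050}{-17510} + 122 = 28050 \left(- \frac{1}{17510}\right) + 122 = - \frac{165}{103} + 122 = \frac{12401}{103}$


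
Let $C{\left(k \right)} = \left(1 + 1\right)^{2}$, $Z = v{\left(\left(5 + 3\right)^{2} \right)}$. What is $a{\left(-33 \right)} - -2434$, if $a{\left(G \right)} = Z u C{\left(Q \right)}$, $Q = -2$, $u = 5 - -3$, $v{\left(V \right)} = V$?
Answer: $4482$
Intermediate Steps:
$Z = 64$ ($Z = \left(5 + 3\right)^{2} = 8^{2} = 64$)
$u = 8$ ($u = 5 + 3 = 8$)
$C{\left(k \right)} = 4$ ($C{\left(k \right)} = 2^{2} = 4$)
$a{\left(G \right)} = 2048$ ($a{\left(G \right)} = 64 \cdot 8 \cdot 4 = 512 \cdot 4 = 2048$)
$a{\left(-33 \right)} - -2434 = 2048 - -2434 = 2048 + 2434 = 4482$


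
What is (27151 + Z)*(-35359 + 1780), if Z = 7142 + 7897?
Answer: -1416698010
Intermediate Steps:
Z = 15039
(27151 + Z)*(-35359 + 1780) = (27151 + 15039)*(-35359 + 1780) = 42190*(-33579) = -1416698010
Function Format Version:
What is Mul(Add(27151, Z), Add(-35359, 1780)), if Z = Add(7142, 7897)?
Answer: -1416698010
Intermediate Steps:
Z = 15039
Mul(Add(27151, Z), Add(-35359, 1780)) = Mul(Add(27151, 15039), Add(-35359, 1780)) = Mul(42190, -33579) = -1416698010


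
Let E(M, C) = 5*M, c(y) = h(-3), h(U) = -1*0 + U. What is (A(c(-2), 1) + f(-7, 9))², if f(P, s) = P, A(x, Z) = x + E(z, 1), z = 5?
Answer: 225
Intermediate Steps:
h(U) = U (h(U) = 0 + U = U)
c(y) = -3
A(x, Z) = 25 + x (A(x, Z) = x + 5*5 = x + 25 = 25 + x)
(A(c(-2), 1) + f(-7, 9))² = ((25 - 3) - 7)² = (22 - 7)² = 15² = 225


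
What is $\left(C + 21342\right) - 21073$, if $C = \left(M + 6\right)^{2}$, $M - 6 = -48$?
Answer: $1565$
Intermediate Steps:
$M = -42$ ($M = 6 - 48 = -42$)
$C = 1296$ ($C = \left(-42 + 6\right)^{2} = \left(-36\right)^{2} = 1296$)
$\left(C + 21342\right) - 21073 = \left(1296 + 21342\right) - 21073 = 22638 - 21073 = 1565$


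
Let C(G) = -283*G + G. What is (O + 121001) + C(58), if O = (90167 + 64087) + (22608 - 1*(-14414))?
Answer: 295921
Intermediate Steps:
C(G) = -282*G
O = 191276 (O = 154254 + (22608 + 14414) = 154254 + 37022 = 191276)
(O + 121001) + C(58) = (191276 + 121001) - 282*58 = 312277 - 16356 = 295921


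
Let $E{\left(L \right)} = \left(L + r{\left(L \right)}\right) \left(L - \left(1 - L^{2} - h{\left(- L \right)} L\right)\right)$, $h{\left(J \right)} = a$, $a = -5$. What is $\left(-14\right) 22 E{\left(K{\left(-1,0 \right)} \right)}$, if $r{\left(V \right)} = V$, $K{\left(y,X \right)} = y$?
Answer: $2464$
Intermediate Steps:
$h{\left(J \right)} = -5$
$E{\left(L \right)} = 2 L \left(-1 + L^{2} - 4 L\right)$ ($E{\left(L \right)} = \left(L + L\right) \left(L - \left(1 - L^{2} + 5 L\right)\right) = 2 L \left(L - \left(1 - L^{2} + 5 L\right)\right) = 2 L \left(-1 + L^{2} - 4 L\right)$)
$\left(-14\right) 22 E{\left(K{\left(-1,0 \right)} \right)} = \left(-14\right) 22 \cdot 2 \left(-1\right) \left(-1 + \left(-1\right)^{2} - -4\right) = - 308 \cdot 2 \left(-1\right) \left(-1 + 1 + 4\right) = - 308 \cdot 2 \left(-1\right) 4 = \left(-308\right) \left(-8\right) = 2464$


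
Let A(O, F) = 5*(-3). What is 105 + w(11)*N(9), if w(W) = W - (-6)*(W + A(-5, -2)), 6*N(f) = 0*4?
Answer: 105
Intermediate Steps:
A(O, F) = -15
N(f) = 0 (N(f) = (0*4)/6 = (1/6)*0 = 0)
w(W) = -90 + 7*W (w(W) = W - (-6)*(W - 15) = W - (-6)*(-15 + W) = W - (90 - 6*W) = W + (-90 + 6*W) = -90 + 7*W)
105 + w(11)*N(9) = 105 + (-90 + 7*11)*0 = 105 + (-90 + 77)*0 = 105 - 13*0 = 105 + 0 = 105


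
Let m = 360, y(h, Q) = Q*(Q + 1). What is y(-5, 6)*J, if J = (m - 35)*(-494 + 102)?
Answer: -5350800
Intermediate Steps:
y(h, Q) = Q*(1 + Q)
J = -127400 (J = (360 - 35)*(-494 + 102) = 325*(-392) = -127400)
y(-5, 6)*J = (6*(1 + 6))*(-127400) = (6*7)*(-127400) = 42*(-127400) = -5350800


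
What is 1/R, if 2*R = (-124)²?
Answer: 1/7688 ≈ 0.00013007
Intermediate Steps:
R = 7688 (R = (½)*(-124)² = (½)*15376 = 7688)
1/R = 1/7688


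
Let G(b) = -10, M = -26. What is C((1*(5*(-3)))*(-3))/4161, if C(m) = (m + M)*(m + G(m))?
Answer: 35/219 ≈ 0.15982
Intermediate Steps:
C(m) = (-26 + m)*(-10 + m) (C(m) = (m - 26)*(m - 10) = (-26 + m)*(-10 + m))
C((1*(5*(-3)))*(-3))/4161 = (260 + ((1*(5*(-3)))*(-3))**2 - 36*1*(5*(-3))*(-3))/4161 = (260 + ((1*(-15))*(-3))**2 - 36*1*(-15)*(-3))*(1/4161) = (260 + (-15*(-3))**2 - (-540)*(-3))*(1/4161) = (260 + 45**2 - 36*45)*(1/4161) = (260 + 2025 - 1620)*(1/4161) = 665*(1/4161) = 35/219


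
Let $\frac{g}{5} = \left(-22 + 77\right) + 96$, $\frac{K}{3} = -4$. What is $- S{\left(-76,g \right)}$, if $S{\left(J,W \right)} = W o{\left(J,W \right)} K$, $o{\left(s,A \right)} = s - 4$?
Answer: $-724800$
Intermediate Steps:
$o{\left(s,A \right)} = -4 + s$ ($o{\left(s,A \right)} = s - 4 = -4 + s$)
$K = -12$ ($K = 3 \left(-4\right) = -12$)
$g = 755$ ($g = 5 \left(\left(-22 + 77\right) + 96\right) = 5 \left(55 + 96\right) = 5 \cdot 151 = 755$)
$S{\left(J,W \right)} = - 12 W \left(-4 + J\right)$ ($S{\left(J,W \right)} = W \left(-4 + J\right) \left(-12\right) = - 12 W \left(-4 + J\right)$)
$- S{\left(-76,g \right)} = - 12 \cdot 755 \left(4 - -76\right) = - 12 \cdot 755 \left(4 + 76\right) = - 12 \cdot 755 \cdot 80 = \left(-1\right) 724800 = -724800$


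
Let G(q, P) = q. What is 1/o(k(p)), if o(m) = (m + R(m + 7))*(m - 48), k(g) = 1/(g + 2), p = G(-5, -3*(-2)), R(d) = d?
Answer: -9/2755 ≈ -0.0032668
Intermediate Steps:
p = -5
k(g) = 1/(2 + g)
o(m) = (-48 + m)*(7 + 2*m) (o(m) = (m + (m + 7))*(m - 48) = (m + (7 + m))*(-48 + m) = (7 + 2*m)*(-48 + m) = (-48 + m)*(7 + 2*m))
1/o(k(p)) = 1/(-336 - 89/(2 - 5) + 2*(1/(2 - 5))²) = 1/(-336 - 89/(-3) + 2*(1/(-3))²) = 1/(-336 - 89*(-⅓) + 2*(-⅓)²) = 1/(-336 + 89/3 + 2*(⅑)) = 1/(-336 + 89/3 + 2/9) = 1/(-2755/9) = -9/2755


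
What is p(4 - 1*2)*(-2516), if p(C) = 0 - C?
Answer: 5032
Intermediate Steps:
p(C) = -C
p(4 - 1*2)*(-2516) = -(4 - 1*2)*(-2516) = -(4 - 2)*(-2516) = -1*2*(-2516) = -2*(-2516) = 5032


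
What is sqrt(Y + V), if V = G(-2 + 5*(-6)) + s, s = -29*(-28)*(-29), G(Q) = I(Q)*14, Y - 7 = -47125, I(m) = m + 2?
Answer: I*sqrt(71086) ≈ 266.62*I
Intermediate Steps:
I(m) = 2 + m
Y = -47118 (Y = 7 - 47125 = -47118)
G(Q) = 28 + 14*Q (G(Q) = (2 + Q)*14 = 28 + 14*Q)
s = -23548 (s = 812*(-29) = -23548)
V = -23968 (V = (28 + 14*(-2 + 5*(-6))) - 23548 = (28 + 14*(-2 - 30)) - 23548 = (28 + 14*(-32)) - 23548 = (28 - 448) - 23548 = -420 - 23548 = -23968)
sqrt(Y + V) = sqrt(-47118 - 23968) = sqrt(-71086) = I*sqrt(71086)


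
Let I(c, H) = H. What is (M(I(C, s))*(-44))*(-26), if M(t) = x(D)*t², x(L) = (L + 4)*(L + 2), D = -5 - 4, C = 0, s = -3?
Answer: 360360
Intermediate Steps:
D = -9
x(L) = (2 + L)*(4 + L) (x(L) = (4 + L)*(2 + L) = (2 + L)*(4 + L))
M(t) = 35*t² (M(t) = (8 + (-9)² + 6*(-9))*t² = (8 + 81 - 54)*t² = 35*t²)
(M(I(C, s))*(-44))*(-26) = ((35*(-3)²)*(-44))*(-26) = ((35*9)*(-44))*(-26) = (315*(-44))*(-26) = -13860*(-26) = 360360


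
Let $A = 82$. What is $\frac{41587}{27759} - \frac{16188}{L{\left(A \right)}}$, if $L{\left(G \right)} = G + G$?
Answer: $- \frac{110635606}{1138119} \approx -97.209$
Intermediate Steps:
$L{\left(G \right)} = 2 G$
$\frac{41587}{27759} - \frac{16188}{L{\left(A \right)}} = \frac{41587}{27759} - \frac{16188}{2 \cdot 82} = 41587 \cdot \frac{1}{27759} - \frac{16188}{164} = \frac{41587}{27759} - \frac{4047}{41} = - \frac{110635606}{1138119}$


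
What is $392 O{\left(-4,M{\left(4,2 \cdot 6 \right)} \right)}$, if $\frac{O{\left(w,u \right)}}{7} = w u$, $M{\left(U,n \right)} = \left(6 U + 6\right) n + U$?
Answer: $-3995264$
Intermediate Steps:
$M{\left(U,n \right)} = U + n \left(6 + 6 U\right)$ ($M{\left(U,n \right)} = \left(6 + 6 U\right) n + U = n \left(6 + 6 U\right) + U = U + n \left(6 + 6 U\right)$)
$O{\left(w,u \right)} = 7 u w$ ($O{\left(w,u \right)} = 7 w u = 7 u w$)
$392 O{\left(-4,M{\left(4,2 \cdot 6 \right)} \right)} = 392 \cdot 7 \left(4 + 6 \cdot 2 \cdot 6 + 6 \cdot 4 \cdot 2 \cdot 6\right) \left(-4\right) = 392 \cdot 7 \left(4 + 6 \cdot 12 + 6 \cdot 4 \cdot 12\right) \left(-4\right) = 392 \cdot 7 \left(4 + 72 + 288\right) \left(-4\right) = 392 \cdot 7 \cdot 364 \left(-4\right) = 392 \left(-10192\right) = -3995264$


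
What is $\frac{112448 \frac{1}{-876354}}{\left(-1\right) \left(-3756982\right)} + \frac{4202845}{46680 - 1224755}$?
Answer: $- \frac{691882059857954963}{193937428066952805} \approx -3.5676$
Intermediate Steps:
$\frac{112448 \frac{1}{-876354}}{\left(-1\right) \left(-3756982\right)} + \frac{4202845}{46680 - 1224755} = \frac{112448 \left(- \frac{1}{876354}\right)}{3756982} + \frac{4202845}{-1178075} = \left(- \frac{56224}{438177}\right) \frac{1}{3756982} + 4202845 \left(- \frac{1}{1178075}\right) = - \frac{28112}{823111550907} - \frac{840569}{235615} = - \frac{691882059857954963}{193937428066952805}$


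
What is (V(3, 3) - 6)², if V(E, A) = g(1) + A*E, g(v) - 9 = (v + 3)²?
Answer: 784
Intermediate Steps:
g(v) = 9 + (3 + v)² (g(v) = 9 + (v + 3)² = 9 + (3 + v)²)
V(E, A) = 25 + A*E (V(E, A) = (9 + (3 + 1)²) + A*E = (9 + 4²) + A*E = (9 + 16) + A*E = 25 + A*E)
(V(3, 3) - 6)² = ((25 + 3*3) - 6)² = ((25 + 9) - 6)² = (34 - 6)² = 28² = 784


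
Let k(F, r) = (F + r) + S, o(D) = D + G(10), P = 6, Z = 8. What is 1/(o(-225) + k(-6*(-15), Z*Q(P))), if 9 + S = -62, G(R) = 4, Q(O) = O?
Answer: -1/154 ≈ -0.0064935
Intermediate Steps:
S = -71 (S = -9 - 62 = -71)
o(D) = 4 + D (o(D) = D + 4 = 4 + D)
k(F, r) = -71 + F + r (k(F, r) = (F + r) - 71 = -71 + F + r)
1/(o(-225) + k(-6*(-15), Z*Q(P))) = 1/((4 - 225) + (-71 - 6*(-15) + 8*6)) = 1/(-221 + (-71 + 90 + 48)) = 1/(-221 + 67) = 1/(-154) = -1/154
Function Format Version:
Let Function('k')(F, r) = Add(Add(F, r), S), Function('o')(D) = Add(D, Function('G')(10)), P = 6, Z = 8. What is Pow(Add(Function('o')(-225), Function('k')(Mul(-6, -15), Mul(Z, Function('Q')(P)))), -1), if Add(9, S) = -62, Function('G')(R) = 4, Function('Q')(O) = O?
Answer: Rational(-1, 154) ≈ -0.0064935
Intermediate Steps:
S = -71 (S = Add(-9, -62) = -71)
Function('o')(D) = Add(4, D) (Function('o')(D) = Add(D, 4) = Add(4, D))
Function('k')(F, r) = Add(-71, F, r) (Function('k')(F, r) = Add(Add(F, r), -71) = Add(-71, F, r))
Pow(Add(Function('o')(-225), Function('k')(Mul(-6, -15), Mul(Z, Function('Q')(P)))), -1) = Pow(Add(Add(4, -225), Add(-71, Mul(-6, -15), Mul(8, 6))), -1) = Pow(Add(-221, Add(-71, 90, 48)), -1) = Pow(Add(-221, 67), -1) = Pow(-154, -1) = Rational(-1, 154)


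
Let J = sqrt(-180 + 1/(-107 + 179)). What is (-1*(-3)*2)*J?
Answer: I*sqrt(25918)/2 ≈ 80.495*I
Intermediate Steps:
J = I*sqrt(25918)/12 (J = sqrt(-180 + 1/72) = sqrt(-12959/72) = I*sqrt(25918)/12 ≈ 13.416*I)
(-1*(-3)*2)*J = (-1*(-3)*2)*(I*sqrt(25918)/12) = (3*2)*(I*sqrt(25918)/12) = 6*(I*sqrt(25918)/12) = I*sqrt(25918)/2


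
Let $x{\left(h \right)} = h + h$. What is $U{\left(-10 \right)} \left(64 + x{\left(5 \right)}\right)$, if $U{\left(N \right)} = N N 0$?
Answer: $0$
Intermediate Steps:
$x{\left(h \right)} = 2 h$
$U{\left(N \right)} = 0$ ($U{\left(N \right)} = N^{2} \cdot 0 = 0$)
$U{\left(-10 \right)} \left(64 + x{\left(5 \right)}\right) = 0 \left(64 + 2 \cdot 5\right) = 0 \left(64 + 10\right) = 0 \cdot 74 = 0$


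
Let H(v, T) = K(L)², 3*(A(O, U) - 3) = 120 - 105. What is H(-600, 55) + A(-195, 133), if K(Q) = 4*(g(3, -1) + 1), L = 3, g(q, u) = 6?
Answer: 792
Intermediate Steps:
A(O, U) = 8 (A(O, U) = 3 + (120 - 105)/3 = 3 + (⅓)*15 = 3 + 5 = 8)
K(Q) = 28 (K(Q) = 4*(6 + 1) = 4*7 = 28)
H(v, T) = 784 (H(v, T) = 28² = 784)
H(-600, 55) + A(-195, 133) = 784 + 8 = 792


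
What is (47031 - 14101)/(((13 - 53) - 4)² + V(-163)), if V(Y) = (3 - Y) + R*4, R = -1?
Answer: 16465/1049 ≈ 15.696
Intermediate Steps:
V(Y) = -1 - Y (V(Y) = (3 - Y) - 1*4 = (3 - Y) - 4 = -1 - Y)
(47031 - 14101)/(((13 - 53) - 4)² + V(-163)) = (47031 - 14101)/(((13 - 53) - 4)² + (-1 - 1*(-163))) = 32930/((-40 - 4)² + (-1 + 163)) = 32930/((-44)² + 162) = 32930/(1936 + 162) = 32930/2098 = 32930*(1/2098) = 16465/1049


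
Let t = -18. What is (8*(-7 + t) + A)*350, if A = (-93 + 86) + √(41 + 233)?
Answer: -72450 + 350*√274 ≈ -66657.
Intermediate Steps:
A = -7 + √274 ≈ 9.5529
(8*(-7 + t) + A)*350 = (8*(-7 - 18) + (-7 + √274))*350 = (8*(-25) + (-7 + √274))*350 = (-200 + (-7 + √274))*350 = (-207 + √274)*350 = -72450 + 350*√274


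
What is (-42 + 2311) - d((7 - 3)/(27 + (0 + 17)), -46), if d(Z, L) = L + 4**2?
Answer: 2299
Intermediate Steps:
d(Z, L) = 16 + L (d(Z, L) = L + 16 = 16 + L)
(-42 + 2311) - d((7 - 3)/(27 + (0 + 17)), -46) = (-42 + 2311) - (16 - 46) = 2269 - 1*(-30) = 2269 + 30 = 2299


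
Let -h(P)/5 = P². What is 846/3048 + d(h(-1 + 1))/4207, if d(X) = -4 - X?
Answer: 591155/2137156 ≈ 0.27661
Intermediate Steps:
h(P) = -5*P²
846/3048 + d(h(-1 + 1))/4207 = 846/3048 + (-4 - (-5)*(-1 + 1)²)/4207 = 846*(1/3048) + (-4 - (-5)*0²)*(1/4207) = 141/508 + (-4 - (-5)*0)*(1/4207) = 141/508 + (-4 - 1*0)*(1/4207) = 141/508 + (-4 + 0)*(1/4207) = 141/508 - 4*1/4207 = 141/508 - 4/4207 = 591155/2137156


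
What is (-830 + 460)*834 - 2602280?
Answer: -2910860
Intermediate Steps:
(-830 + 460)*834 - 2602280 = -370*834 - 2602280 = -308580 - 2602280 = -2910860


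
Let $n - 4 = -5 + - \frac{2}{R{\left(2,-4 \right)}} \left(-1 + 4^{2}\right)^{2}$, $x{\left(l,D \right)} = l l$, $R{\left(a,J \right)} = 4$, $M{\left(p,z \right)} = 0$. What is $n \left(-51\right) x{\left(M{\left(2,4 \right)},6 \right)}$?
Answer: $0$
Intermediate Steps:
$x{\left(l,D \right)} = l^{2}$
$n = - \frac{227}{2}$ ($n = 4 + \left(-5 + - \frac{2}{4} \left(-1 + 4^{2}\right)^{2}\right) = 4 + \left(-5 + \left(-2\right) \frac{1}{4} \left(-1 + 16\right)^{2}\right) = 4 - \left(5 + \frac{15^{2}}{2}\right) = 4 - \frac{235}{2} = - \frac{227}{2} \approx -113.5$)
$n \left(-51\right) x{\left(M{\left(2,4 \right)},6 \right)} = \left(- \frac{227}{2}\right) \left(-51\right) 0^{2} = \frac{11577}{2} \cdot 0 = 0$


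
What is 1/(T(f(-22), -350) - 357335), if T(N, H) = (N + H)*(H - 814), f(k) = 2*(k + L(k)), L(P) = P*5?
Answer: 1/357361 ≈ 2.7983e-6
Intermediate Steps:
L(P) = 5*P
f(k) = 12*k (f(k) = 2*(k + 5*k) = 2*(6*k) = 12*k)
T(N, H) = (-814 + H)*(H + N) (T(N, H) = (H + N)*(-814 + H) = (-814 + H)*(H + N))
1/(T(f(-22), -350) - 357335) = 1/(((-350)² - 814*(-350) - 9768*(-22) - 4200*(-22)) - 357335) = 1/((122500 + 284900 - 814*(-264) - 350*(-264)) - 357335) = 1/((122500 + 284900 + 214896 + 92400) - 357335) = 1/(714696 - 357335) = 1/357361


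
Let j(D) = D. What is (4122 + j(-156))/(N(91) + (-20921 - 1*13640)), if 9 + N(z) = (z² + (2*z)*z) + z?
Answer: -661/1606 ≈ -0.41158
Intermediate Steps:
N(z) = -9 + z + 3*z² (N(z) = -9 + ((z² + (2*z)*z) + z) = -9 + ((z² + 2*z²) + z) = -9 + (3*z² + z) = -9 + (z + 3*z²) = -9 + z + 3*z²)
(4122 + j(-156))/(N(91) + (-20921 - 1*13640)) = (4122 - 156)/((-9 + 91 + 3*91²) + (-20921 - 1*13640)) = 3966/((-9 + 91 + 3*8281) + (-20921 - 13640)) = 3966/((-9 + 91 + 24843) - 34561) = 3966/(24925 - 34561) = 3966/(-9636) = 3966*(-1/9636) = -661/1606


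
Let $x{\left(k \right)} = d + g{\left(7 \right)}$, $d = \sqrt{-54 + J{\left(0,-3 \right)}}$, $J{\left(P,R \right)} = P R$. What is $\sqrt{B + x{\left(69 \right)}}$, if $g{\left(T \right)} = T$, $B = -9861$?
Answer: $\sqrt{-9854 + 3 i \sqrt{6}} \approx 0.037 + 99.267 i$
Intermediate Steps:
$d = 3 i \sqrt{6}$ ($d = \sqrt{-54 + 0 \left(-3\right)} = \sqrt{-54 + 0} = \sqrt{-54} = 3 i \sqrt{6} \approx 7.3485 i$)
$x{\left(k \right)} = 7 + 3 i \sqrt{6}$ ($x{\left(k \right)} = 3 i \sqrt{6} + 7 = 7 + 3 i \sqrt{6}$)
$\sqrt{B + x{\left(69 \right)}} = \sqrt{-9861 + \left(7 + 3 i \sqrt{6}\right)} = \sqrt{-9854 + 3 i \sqrt{6}}$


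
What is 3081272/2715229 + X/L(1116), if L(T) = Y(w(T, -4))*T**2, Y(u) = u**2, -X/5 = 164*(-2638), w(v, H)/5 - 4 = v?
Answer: 3008669687661957091/2651251427548416000 ≈ 1.1348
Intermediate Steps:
w(v, H) = 20 + 5*v
X = 2163160 (X = -820*(-2638) = -5*(-432632) = 2163160)
L(T) = T**2*(20 + 5*T)**2 (L(T) = (20 + 5*T)**2*T**2 = T**2*(20 + 5*T)**2)
3081272/2715229 + X/L(1116) = 3081272/2715229 + 2163160/((25*1116**2*(4 + 1116)**2)) = 3081272*(1/2715229) + 2163160/((25*1245456*1120**2)) = 3081272/2715229 + 2163160/((25*1245456*1254400)) = 3081272/2715229 + 2163160/39057500160000 = 3081272/2715229 + 2163160*(1/39057500160000) = 3081272/2715229 + 54079/976437504000 = 3008669687661957091/2651251427548416000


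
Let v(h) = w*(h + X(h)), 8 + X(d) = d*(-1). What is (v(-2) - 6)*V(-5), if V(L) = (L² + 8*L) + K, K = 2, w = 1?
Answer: 182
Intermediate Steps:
X(d) = -8 - d (X(d) = -8 + d*(-1) = -8 - d)
v(h) = -8 (v(h) = 1*(h + (-8 - h)) = 1*(-8) = -8)
V(L) = 2 + L² + 8*L (V(L) = (L² + 8*L) + 2 = 2 + L² + 8*L)
(v(-2) - 6)*V(-5) = (-8 - 6)*(2 + (-5)² + 8*(-5)) = -14*(2 + 25 - 40) = -14*(-13) = 182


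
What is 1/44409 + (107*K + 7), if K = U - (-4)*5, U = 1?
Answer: 100097887/44409 ≈ 2254.0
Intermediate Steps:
K = 21 (K = 1 - (-4)*5 = 1 - 2*(-10) = 1 + 20 = 21)
1/44409 + (107*K + 7) = 1/44409 + (107*21 + 7) = 1/44409 + (2247 + 7) = 1/44409 + 2254 = 100097887/44409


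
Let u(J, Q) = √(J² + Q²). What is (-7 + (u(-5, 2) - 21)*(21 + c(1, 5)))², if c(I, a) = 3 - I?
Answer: 255441 - 22540*√29 ≈ 1.3406e+5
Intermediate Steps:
(-7 + (u(-5, 2) - 21)*(21 + c(1, 5)))² = (-7 + (√((-5)² + 2²) - 21)*(21 + (3 - 1*1)))² = (-7 + (√(25 + 4) - 21)*(21 + (3 - 1)))² = (-7 + (√29 - 21)*(21 + 2))² = (-7 + (-21 + √29)*23)² = (-7 + (-483 + 23*√29))² = (-490 + 23*√29)²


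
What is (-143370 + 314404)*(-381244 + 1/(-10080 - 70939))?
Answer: -5282899498186658/81019 ≈ -6.5206e+10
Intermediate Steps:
(-143370 + 314404)*(-381244 + 1/(-10080 - 70939)) = 171034*(-381244 + 1/(-81019)) = 171034*(-381244 - 1/81019) = 171034*(-30888007637/81019) = -5282899498186658/81019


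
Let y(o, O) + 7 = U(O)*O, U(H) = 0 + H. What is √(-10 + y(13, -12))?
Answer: √127 ≈ 11.269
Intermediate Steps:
U(H) = H
y(o, O) = -7 + O² (y(o, O) = -7 + O*O = -7 + O²)
√(-10 + y(13, -12)) = √(-10 + (-7 + (-12)²)) = √(-10 + (-7 + 144)) = √(-10 + 137) = √127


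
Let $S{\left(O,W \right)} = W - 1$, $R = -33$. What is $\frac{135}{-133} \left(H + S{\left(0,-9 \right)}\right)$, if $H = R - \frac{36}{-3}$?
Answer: $\frac{4185}{133} \approx 31.466$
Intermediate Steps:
$S{\left(O,W \right)} = -1 + W$
$H = -21$ ($H = -33 - \frac{36}{-3} = -33 - 36 \left(- \frac{1}{3}\right) = -33 - -12 = -33 + 12 = -21$)
$\frac{135}{-133} \left(H + S{\left(0,-9 \right)}\right) = \frac{135}{-133} \left(-21 - 10\right) = 135 \left(- \frac{1}{133}\right) \left(-21 - 10\right) = \left(- \frac{135}{133}\right) \left(-31\right) = \frac{4185}{133}$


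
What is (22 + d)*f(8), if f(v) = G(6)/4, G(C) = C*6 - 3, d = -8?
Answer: 231/2 ≈ 115.50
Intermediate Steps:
G(C) = -3 + 6*C (G(C) = 6*C - 3 = -3 + 6*C)
f(v) = 33/4 (f(v) = (-3 + 6*6)/4 = (-3 + 36)*(1/4) = 33*(1/4) = 33/4)
(22 + d)*f(8) = (22 - 8)*(33/4) = 14*(33/4) = 231/2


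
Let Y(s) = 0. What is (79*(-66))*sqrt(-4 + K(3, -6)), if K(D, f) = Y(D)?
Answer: -10428*I ≈ -10428.0*I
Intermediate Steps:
K(D, f) = 0
(79*(-66))*sqrt(-4 + K(3, -6)) = (79*(-66))*sqrt(-4 + 0) = -10428*I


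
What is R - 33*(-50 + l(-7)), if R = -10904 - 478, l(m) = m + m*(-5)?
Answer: -10656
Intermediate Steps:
l(m) = -4*m (l(m) = m - 5*m = -4*m)
R = -11382
R - 33*(-50 + l(-7)) = -11382 - 33*(-50 - 4*(-7)) = -11382 - 33*(-50 + 28) = -11382 - 33*(-22) = -11382 + 726 = -10656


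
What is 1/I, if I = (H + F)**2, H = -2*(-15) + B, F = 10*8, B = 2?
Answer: 1/12544 ≈ 7.9719e-5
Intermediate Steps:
F = 80
H = 32 (H = -2*(-15) + 2 = 30 + 2 = 32)
I = 12544 (I = (32 + 80)**2 = 112**2 = 12544)
1/I = 1/12544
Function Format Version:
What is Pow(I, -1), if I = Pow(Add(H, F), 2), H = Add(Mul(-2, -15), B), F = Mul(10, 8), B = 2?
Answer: Rational(1, 12544) ≈ 7.9719e-5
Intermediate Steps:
F = 80
H = 32 (H = Add(Mul(-2, -15), 2) = Add(30, 2) = 32)
I = 12544 (I = Pow(Add(32, 80), 2) = Pow(112, 2) = 12544)
Pow(I, -1) = Pow(12544, -1) = Rational(1, 12544)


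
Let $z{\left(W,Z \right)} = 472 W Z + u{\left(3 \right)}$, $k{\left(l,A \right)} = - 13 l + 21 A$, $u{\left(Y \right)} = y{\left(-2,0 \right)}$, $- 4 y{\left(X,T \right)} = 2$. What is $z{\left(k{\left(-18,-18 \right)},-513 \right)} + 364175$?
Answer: $\frac{70463517}{2} \approx 3.5232 \cdot 10^{7}$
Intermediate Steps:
$y{\left(X,T \right)} = - \frac{1}{2}$ ($y{\left(X,T \right)} = \left(- \frac{1}{4}\right) 2 = - \frac{1}{2}$)
$u{\left(Y \right)} = - \frac{1}{2}$
$z{\left(W,Z \right)} = - \frac{1}{2} + 472 W Z$ ($z{\left(W,Z \right)} = 472 W Z - \frac{1}{2} = - \frac{1}{2} + 472 W Z$)
$z{\left(k{\left(-18,-18 \right)},-513 \right)} + 364175 = \left(- \frac{1}{2} + 472 \left(\left(-13\right) \left(-18\right) + 21 \left(-18\right)\right) \left(-513\right)\right) + 364175 = \left(- \frac{1}{2} + 472 \left(234 - 378\right) \left(-513\right)\right) + 364175 = \left(- \frac{1}{2} + 472 \left(-144\right) \left(-513\right)\right) + 364175 = \left(- \frac{1}{2} + 34867584\right) + 364175 = \frac{69735167}{2} + 364175 = \frac{70463517}{2}$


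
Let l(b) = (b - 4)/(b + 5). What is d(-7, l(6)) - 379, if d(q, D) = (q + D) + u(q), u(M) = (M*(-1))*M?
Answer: -4783/11 ≈ -434.82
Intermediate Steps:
l(b) = (-4 + b)/(5 + b)
u(M) = -M**2 (u(M) = (-M)*M = -M**2)
d(q, D) = D + q - q**2 (d(q, D) = (q + D) - q**2 = (D + q) - q**2 = D + q - q**2)
d(-7, l(6)) - 379 = ((-4 + 6)/(5 + 6) - 7 - 1*(-7)**2) - 379 = (2/11 - 7 - 1*49) - 379 = ((1/11)*2 - 7 - 49) - 379 = (2/11 - 7 - 49) - 379 = -614/11 - 379 = -4783/11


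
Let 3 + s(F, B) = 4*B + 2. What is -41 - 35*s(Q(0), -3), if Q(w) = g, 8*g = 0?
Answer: 414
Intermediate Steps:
g = 0 (g = (1/8)*0 = 0)
Q(w) = 0
s(F, B) = -1 + 4*B (s(F, B) = -3 + (4*B + 2) = -3 + (2 + 4*B) = -1 + 4*B)
-41 - 35*s(Q(0), -3) = -41 - 35*(-1 + 4*(-3)) = -41 - 35*(-1 - 12) = -41 - 35*(-13) = -41 + 455 = 414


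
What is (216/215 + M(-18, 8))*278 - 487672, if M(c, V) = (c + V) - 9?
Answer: -105925062/215 ≈ -4.9267e+5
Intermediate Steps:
M(c, V) = -9 + V + c (M(c, V) = (V + c) - 9 = -9 + V + c)
(216/215 + M(-18, 8))*278 - 487672 = (216/215 + (-9 + 8 - 18))*278 - 487672 = (216*(1/215) - 19)*278 - 487672 = (216/215 - 19)*278 - 487672 = -3869/215*278 - 487672 = -1075582/215 - 487672 = -105925062/215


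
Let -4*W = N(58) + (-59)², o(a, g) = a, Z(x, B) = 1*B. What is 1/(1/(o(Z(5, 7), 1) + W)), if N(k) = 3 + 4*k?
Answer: -922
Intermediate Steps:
Z(x, B) = B
W = -929 (W = -((3 + 4*58) + (-59)²)/4 = -((3 + 232) + 3481)/4 = -(235 + 3481)/4 = -¼*3716 = -929)
1/(1/(o(Z(5, 7), 1) + W)) = 1/(1/(7 - 929)) = 1/(1/(-922)) = 1/(-1/922) = -922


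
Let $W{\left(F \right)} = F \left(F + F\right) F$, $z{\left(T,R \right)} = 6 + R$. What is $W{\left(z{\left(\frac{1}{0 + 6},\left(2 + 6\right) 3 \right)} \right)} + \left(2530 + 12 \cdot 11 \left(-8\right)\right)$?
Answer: $55474$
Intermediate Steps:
$W{\left(F \right)} = 2 F^{3}$ ($W{\left(F \right)} = F 2 F F = F 2 F^{2} = 2 F^{3}$)
$W{\left(z{\left(\frac{1}{0 + 6},\left(2 + 6\right) 3 \right)} \right)} + \left(2530 + 12 \cdot 11 \left(-8\right)\right) = 2 \left(6 + \left(2 + 6\right) 3\right)^{3} + \left(2530 + 12 \cdot 11 \left(-8\right)\right) = 2 \left(6 + 8 \cdot 3\right)^{3} + \left(2530 + 132 \left(-8\right)\right) = 2 \left(6 + 24\right)^{3} + \left(2530 - 1056\right) = 2 \cdot 30^{3} + 1474 = 2 \cdot 27000 + 1474 = 54000 + 1474 = 55474$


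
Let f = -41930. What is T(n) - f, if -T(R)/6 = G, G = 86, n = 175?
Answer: 41414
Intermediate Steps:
T(R) = -516 (T(R) = -6*86 = -516)
T(n) - f = -516 - 1*(-41930) = -516 + 41930 = 41414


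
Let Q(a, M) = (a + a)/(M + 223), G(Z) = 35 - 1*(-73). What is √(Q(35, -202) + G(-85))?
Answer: √1002/3 ≈ 10.551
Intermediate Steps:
G(Z) = 108 (G(Z) = 35 + 73 = 108)
Q(a, M) = 2*a/(223 + M) (Q(a, M) = (2*a)/(223 + M) = 2*a/(223 + M))
√(Q(35, -202) + G(-85)) = √(2*35/(223 - 202) + 108) = √(2*35/21 + 108) = √(2*35*(1/21) + 108) = √(10/3 + 108) = √(334/3) = √1002/3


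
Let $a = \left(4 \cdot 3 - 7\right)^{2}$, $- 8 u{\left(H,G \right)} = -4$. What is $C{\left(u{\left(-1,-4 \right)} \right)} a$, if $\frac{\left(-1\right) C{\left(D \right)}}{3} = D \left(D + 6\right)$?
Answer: $- \frac{975}{4} \approx -243.75$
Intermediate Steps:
$u{\left(H,G \right)} = \frac{1}{2}$ ($u{\left(H,G \right)} = \left(- \frac{1}{8}\right) \left(-4\right) = \frac{1}{2}$)
$a = 25$ ($a = \left(12 - 7\right)^{2} = 5^{2} = 25$)
$C{\left(D \right)} = - 3 D \left(6 + D\right)$ ($C{\left(D \right)} = - 3 D \left(D + 6\right) = - 3 D \left(6 + D\right)$)
$C{\left(u{\left(-1,-4 \right)} \right)} a = \left(-3\right) \frac{1}{2} \left(6 + \frac{1}{2}\right) 25 = \left(-3\right) \frac{1}{2} \cdot \frac{13}{2} \cdot 25 = \left(- \frac{39}{4}\right) 25 = - \frac{975}{4}$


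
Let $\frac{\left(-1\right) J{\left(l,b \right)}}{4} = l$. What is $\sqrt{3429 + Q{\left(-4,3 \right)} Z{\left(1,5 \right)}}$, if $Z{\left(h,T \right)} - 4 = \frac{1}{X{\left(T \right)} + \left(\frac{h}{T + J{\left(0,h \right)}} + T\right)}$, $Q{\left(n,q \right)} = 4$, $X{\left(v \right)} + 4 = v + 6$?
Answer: $\frac{\sqrt{12820065}}{61} \approx 58.697$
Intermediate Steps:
$J{\left(l,b \right)} = - 4 l$
$X{\left(v \right)} = 2 + v$ ($X{\left(v \right)} = -4 + \left(v + 6\right) = -4 + \left(6 + v\right) = 2 + v$)
$Z{\left(h,T \right)} = 4 + \frac{1}{2 + 2 T + \frac{h}{T}}$ ($Z{\left(h,T \right)} = 4 + \frac{1}{\left(2 + T\right) + \left(\frac{h}{T - 0} + T\right)} = 4 + \frac{1}{\left(2 + T\right) + \left(\frac{h}{T + 0} + T\right)} = 4 + \frac{1}{\left(2 + T\right) + \left(\frac{h}{T} + T\right)} = 4 + \frac{1}{\left(2 + T\right) + \left(T + \frac{h}{T}\right)} = 4 + \frac{1}{2 + 2 T + \frac{h}{T}}$)
$\sqrt{3429 + Q{\left(-4,3 \right)} Z{\left(1,5 \right)}} = \sqrt{3429 + 4 \frac{4 \cdot 1 + 8 \cdot 5^{2} + 9 \cdot 5}{1 + 2 \cdot 5 + 2 \cdot 5^{2}}} = \sqrt{3429 + 4 \frac{4 + 8 \cdot 25 + 45}{1 + 10 + 2 \cdot 25}} = \sqrt{3429 + 4 \frac{4 + 200 + 45}{1 + 10 + 50}} = \sqrt{3429 + 4 \cdot \frac{1}{61} \cdot 249} = \sqrt{3429 + 4 \cdot \frac{249}{61}} = \sqrt{3429 + \frac{996}{61}} = \sqrt{\frac{210165}{61}} = \frac{\sqrt{12820065}}{61}$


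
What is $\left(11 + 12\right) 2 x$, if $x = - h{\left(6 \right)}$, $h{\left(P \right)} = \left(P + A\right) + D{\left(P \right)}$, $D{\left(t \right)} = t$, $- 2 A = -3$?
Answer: $-621$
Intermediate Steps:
$A = \frac{3}{2}$ ($A = \left(- \frac{1}{2}\right) \left(-3\right) = \frac{3}{2} \approx 1.5$)
$h{\left(P \right)} = \frac{3}{2} + 2 P$ ($h{\left(P \right)} = \left(P + \frac{3}{2}\right) + P = \left(\frac{3}{2} + P\right) + P = \frac{3}{2} + 2 P$)
$x = - \frac{27}{2}$ ($x = - (\frac{3}{2} + 2 \cdot 6) = - (\frac{3}{2} + 12) = \left(-1\right) \frac{27}{2} = - \frac{27}{2} \approx -13.5$)
$\left(11 + 12\right) 2 x = \left(11 + 12\right) 2 \left(- \frac{27}{2}\right) = 23 \cdot 2 \left(- \frac{27}{2}\right) = 46 \left(- \frac{27}{2}\right) = -621$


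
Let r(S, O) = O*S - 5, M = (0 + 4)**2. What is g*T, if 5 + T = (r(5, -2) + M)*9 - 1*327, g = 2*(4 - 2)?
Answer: -1292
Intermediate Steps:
M = 16 (M = 4**2 = 16)
r(S, O) = -5 + O*S
g = 4 (g = 2*2 = 4)
T = -323 (T = -5 + (((-5 - 2*5) + 16)*9 - 1*327) = -5 + (((-5 - 10) + 16)*9 - 327) = -5 + ((-15 + 16)*9 - 327) = -5 + (1*9 - 327) = -5 + (9 - 327) = -5 - 318 = -323)
g*T = 4*(-323) = -1292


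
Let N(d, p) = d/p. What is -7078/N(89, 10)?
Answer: -70780/89 ≈ -795.28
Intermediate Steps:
-7078/N(89, 10) = -7078/(89/10) = -7078/(89*(⅒)) = -7078/89/10 = -7078*10/89 = -70780/89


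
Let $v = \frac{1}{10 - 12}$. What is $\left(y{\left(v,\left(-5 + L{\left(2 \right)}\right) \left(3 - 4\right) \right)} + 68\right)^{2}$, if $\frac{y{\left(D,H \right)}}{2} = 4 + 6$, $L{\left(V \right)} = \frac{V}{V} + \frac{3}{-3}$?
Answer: $7744$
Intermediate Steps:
$L{\left(V \right)} = 0$ ($L{\left(V \right)} = 1 + 3 \left(- \frac{1}{3}\right) = 1 - 1 = 0$)
$v = - \frac{1}{2}$ ($v = \frac{1}{-2} = - \frac{1}{2} \approx -0.5$)
$y{\left(D,H \right)} = 20$ ($y{\left(D,H \right)} = 2 \left(4 + 6\right) = 2 \cdot 10 = 20$)
$\left(y{\left(v,\left(-5 + L{\left(2 \right)}\right) \left(3 - 4\right) \right)} + 68\right)^{2} = \left(20 + 68\right)^{2} = 88^{2} = 7744$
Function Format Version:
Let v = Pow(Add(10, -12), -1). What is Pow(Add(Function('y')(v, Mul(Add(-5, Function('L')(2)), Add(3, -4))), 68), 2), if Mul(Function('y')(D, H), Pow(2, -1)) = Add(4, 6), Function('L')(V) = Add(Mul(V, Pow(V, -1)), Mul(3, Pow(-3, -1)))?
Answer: 7744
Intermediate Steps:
Function('L')(V) = 0 (Function('L')(V) = Add(1, Mul(3, Rational(-1, 3))) = Add(1, -1) = 0)
v = Rational(-1, 2) (v = Pow(-2, -1) = Rational(-1, 2) ≈ -0.50000)
Function('y')(D, H) = 20 (Function('y')(D, H) = Mul(2, Add(4, 6)) = Mul(2, 10) = 20)
Pow(Add(Function('y')(v, Mul(Add(-5, Function('L')(2)), Add(3, -4))), 68), 2) = Pow(Add(20, 68), 2) = Pow(88, 2) = 7744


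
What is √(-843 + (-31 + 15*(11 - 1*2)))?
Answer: I*√739 ≈ 27.185*I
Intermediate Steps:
√(-843 + (-31 + 15*(11 - 1*2))) = √(-843 + (-31 + 15*(11 - 2))) = √(-843 + (-31 + 15*9)) = √(-843 + (-31 + 135)) = √(-843 + 104) = √(-739) = I*√739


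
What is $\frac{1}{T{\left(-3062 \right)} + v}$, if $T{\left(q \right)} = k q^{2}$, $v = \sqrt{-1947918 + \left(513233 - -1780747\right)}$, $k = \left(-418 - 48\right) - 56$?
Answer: $- \frac{815698428}{3992183552649969427} - \frac{\sqrt{346062}}{23953101315899816562} \approx -2.0432 \cdot 10^{-10}$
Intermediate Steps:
$k = -522$ ($k = \left(-418 - 48\right) - 56 = -466 - 56 = -522$)
$v = \sqrt{346062}$ ($v = \sqrt{-1947918 + \left(513233 + 1780747\right)} = \sqrt{-1947918 + 2293980} = \sqrt{346062} \approx 588.27$)
$T{\left(q \right)} = - 522 q^{2}$
$\frac{1}{T{\left(-3062 \right)} + v} = \frac{1}{- 522 \left(-3062\right)^{2} + \sqrt{346062}} = \frac{1}{\left(-522\right) 9375844 + \sqrt{346062}} = \frac{1}{-4894190568 + \sqrt{346062}}$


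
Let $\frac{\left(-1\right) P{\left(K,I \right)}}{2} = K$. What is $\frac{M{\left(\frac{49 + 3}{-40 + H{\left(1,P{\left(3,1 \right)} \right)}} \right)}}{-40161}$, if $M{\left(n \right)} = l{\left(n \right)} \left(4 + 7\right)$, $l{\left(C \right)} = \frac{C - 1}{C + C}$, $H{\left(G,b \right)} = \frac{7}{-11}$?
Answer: $- \frac{1019}{4176744} \approx -0.00024397$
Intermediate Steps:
$P{\left(K,I \right)} = - 2 K$
$H{\left(G,b \right)} = - \frac{7}{11}$ ($H{\left(G,b \right)} = 7 \left(- \frac{1}{11}\right) = - \frac{7}{11}$)
$l{\left(C \right)} = \frac{-1 + C}{2 C}$
$M{\left(n \right)} = \frac{11 \left(-1 + n\right)}{2 n}$ ($M{\left(n \right)} = \frac{-1 + n}{2 n} \left(4 + 7\right) = \frac{-1 + n}{2 n} 11 = \frac{11 \left(-1 + n\right)}{2 n}$)
$\frac{M{\left(\frac{49 + 3}{-40 + H{\left(1,P{\left(3,1 \right)} \right)}} \right)}}{-40161} = \frac{\frac{11}{2} \frac{1}{\left(49 + 3\right) \frac{1}{-40 - \frac{7}{11}}} \left(-1 + \frac{49 + 3}{-40 - \frac{7}{11}}\right)}{-40161} = \frac{11 \left(-1 + \frac{52}{- \frac{447}{11}}\right)}{2 \frac{52}{- \frac{447}{11}}} \left(- \frac{1}{40161}\right) = \frac{11 \left(-1 + 52 \left(- \frac{11}{447}\right)\right)}{2 \cdot 52 \left(- \frac{11}{447}\right)} \left(- \frac{1}{40161}\right) = \frac{11 \left(-1 - \frac{572}{447}\right)}{2 \left(- \frac{572}{447}\right)} \left(- \frac{1}{40161}\right) = \frac{11}{2} \left(- \frac{447}{572}\right) \left(- \frac{1019}{447}\right) \left(- \frac{1}{40161}\right) = \frac{1019}{104} \left(- \frac{1}{40161}\right) = - \frac{1019}{4176744}$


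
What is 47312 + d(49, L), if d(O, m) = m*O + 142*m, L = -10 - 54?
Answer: 35088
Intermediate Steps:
L = -64
d(O, m) = 142*m + O*m (d(O, m) = O*m + 142*m = 142*m + O*m)
47312 + d(49, L) = 47312 - 64*(142 + 49) = 47312 - 64*191 = 47312 - 12224 = 35088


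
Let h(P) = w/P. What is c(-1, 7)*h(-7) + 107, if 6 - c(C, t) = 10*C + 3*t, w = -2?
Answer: 739/7 ≈ 105.57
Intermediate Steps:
c(C, t) = 6 - 10*C - 3*t (c(C, t) = 6 - (10*C + 3*t) = 6 - (3*t + 10*C) = 6 + (-10*C - 3*t) = 6 - 10*C - 3*t)
h(P) = -2/P
c(-1, 7)*h(-7) + 107 = (6 - 10*(-1) - 3*7)*(-2/(-7)) + 107 = (6 + 10 - 21)*(-2*(-⅐)) + 107 = -5*2/7 + 107 = -10/7 + 107 = 739/7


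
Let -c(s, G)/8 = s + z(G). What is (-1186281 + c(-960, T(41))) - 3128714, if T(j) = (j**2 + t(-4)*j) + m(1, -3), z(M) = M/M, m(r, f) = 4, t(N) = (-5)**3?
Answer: -4307323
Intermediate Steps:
t(N) = -125
z(M) = 1
T(j) = 4 + j**2 - 125*j (T(j) = (j**2 - 125*j) + 4 = 4 + j**2 - 125*j)
c(s, G) = -8 - 8*s (c(s, G) = -8*(s + 1) = -8*(1 + s) = -8 - 8*s)
(-1186281 + c(-960, T(41))) - 3128714 = (-1186281 + (-8 - 8*(-960))) - 3128714 = (-1186281 + (-8 + 7680)) - 3128714 = (-1186281 + 7672) - 3128714 = -1178609 - 3128714 = -4307323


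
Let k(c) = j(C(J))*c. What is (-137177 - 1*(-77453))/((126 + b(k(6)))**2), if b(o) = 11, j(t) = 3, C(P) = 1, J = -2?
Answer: -59724/18769 ≈ -3.1821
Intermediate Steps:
k(c) = 3*c
(-137177 - 1*(-77453))/((126 + b(k(6)))**2) = (-137177 - 1*(-77453))/((126 + 11)**2) = (-137177 + 77453)/(137**2) = -59724/18769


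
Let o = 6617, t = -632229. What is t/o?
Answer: -48633/509 ≈ -95.546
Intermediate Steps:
t/o = -632229/6617 = -632229*1/6617 = -48633/509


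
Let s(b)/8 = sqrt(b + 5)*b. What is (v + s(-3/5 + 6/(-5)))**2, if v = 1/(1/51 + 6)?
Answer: 7817714181/11781125 - 29376*sqrt(5)/7675 ≈ 655.02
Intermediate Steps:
s(b) = 8*b*sqrt(5 + b) (s(b) = 8*(sqrt(b + 5)*b) = 8*(sqrt(5 + b)*b) = 8*(b*sqrt(5 + b)) = 8*b*sqrt(5 + b))
v = 51/307 (v = 1/(1/51 + 6) = 1/(307/51) = 51/307 ≈ 0.16612)
(v + s(-3/5 + 6/(-5)))**2 = (51/307 + 8*(-3/5 + 6/(-5))*sqrt(5 + (-3/5 + 6/(-5))))**2 = (51/307 + 8*(-3*1/5 + 6*(-1/5))*sqrt(5 + (-3*1/5 + 6*(-1/5))))**2 = (51/307 + 8*(-3/5 - 6/5)*sqrt(5 + (-3/5 - 6/5)))**2 = (51/307 + 8*(-9/5)*sqrt(5 - 9/5))**2 = (51/307 + 8*(-9/5)*sqrt(16/5))**2 = (51/307 + 8*(-9/5)*(4*sqrt(5)/5))**2 = (51/307 - 288*sqrt(5)/25)**2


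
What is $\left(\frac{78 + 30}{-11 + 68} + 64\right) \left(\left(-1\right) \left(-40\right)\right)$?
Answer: $\frac{50080}{19} \approx 2635.8$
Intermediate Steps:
$\left(\frac{78 + 30}{-11 + 68} + 64\right) \left(\left(-1\right) \left(-40\right)\right) = \left(\frac{108}{57} + 64\right) 40 = \left(108 \cdot \frac{1}{57} + 64\right) 40 = \left(\frac{36}{19} + 64\right) 40 = \frac{1252}{19} \cdot 40 = \frac{50080}{19}$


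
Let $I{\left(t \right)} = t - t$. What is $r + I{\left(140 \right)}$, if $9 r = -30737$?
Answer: $- \frac{30737}{9} \approx -3415.2$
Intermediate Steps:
$I{\left(t \right)} = 0$
$r = - \frac{30737}{9}$ ($r = \frac{1}{9} \left(-30737\right) = - \frac{30737}{9} \approx -3415.2$)
$r + I{\left(140 \right)} = - \frac{30737}{9} + 0 = - \frac{30737}{9}$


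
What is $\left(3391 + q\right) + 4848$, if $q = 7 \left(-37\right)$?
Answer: $7980$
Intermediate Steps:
$q = -259$
$\left(3391 + q\right) + 4848 = \left(3391 - 259\right) + 4848 = 3132 + 4848 = 7980$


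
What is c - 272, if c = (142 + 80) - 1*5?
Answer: -55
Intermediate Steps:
c = 217 (c = 222 - 5 = 217)
c - 272 = 217 - 272 = -55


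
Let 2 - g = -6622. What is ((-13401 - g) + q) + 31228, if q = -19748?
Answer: -8545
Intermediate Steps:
g = 6624 (g = 2 - 1*(-6622) = 2 + 6622 = 6624)
((-13401 - g) + q) + 31228 = ((-13401 - 1*6624) - 19748) + 31228 = ((-13401 - 6624) - 19748) + 31228 = (-20025 - 19748) + 31228 = -39773 + 31228 = -8545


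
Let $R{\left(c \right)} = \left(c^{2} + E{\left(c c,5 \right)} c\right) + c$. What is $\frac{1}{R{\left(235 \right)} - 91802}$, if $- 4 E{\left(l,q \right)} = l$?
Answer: $- \frac{4}{13123243} \approx -3.048 \cdot 10^{-7}$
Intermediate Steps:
$E{\left(l,q \right)} = - \frac{l}{4}$
$R{\left(c \right)} = c + c^{2} - \frac{c^{3}}{4}$ ($R{\left(c \right)} = \left(c^{2} + - \frac{c c}{4} c\right) + c = \left(c^{2} + - \frac{c^{2}}{4} c\right) + c = \left(c^{2} - \frac{c^{3}}{4}\right) + c = c + c^{2} - \frac{c^{3}}{4}$)
$\frac{1}{R{\left(235 \right)} - 91802} = \frac{1}{235 \left(1 + 235 - \frac{235^{2}}{4}\right) - 91802} = \frac{1}{235 \left(1 + 235 - \frac{55225}{4}\right) - 91802} = \frac{1}{235 \left(- \frac{54281}{4}\right) - 91802} = \frac{1}{- \frac{12756035}{4} - 91802} = \frac{1}{- \frac{13123243}{4}} = - \frac{4}{13123243}$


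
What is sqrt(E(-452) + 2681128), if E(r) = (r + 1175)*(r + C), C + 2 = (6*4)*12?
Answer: sqrt(2561110) ≈ 1600.3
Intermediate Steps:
C = 286 (C = -2 + (6*4)*12 = -2 + 24*12 = -2 + 288 = 286)
E(r) = (286 + r)*(1175 + r) (E(r) = (r + 1175)*(r + 286) = (1175 + r)*(286 + r) = (286 + r)*(1175 + r))
sqrt(E(-452) + 2681128) = sqrt((336050 + (-452)**2 + 1461*(-452)) + 2681128) = sqrt((336050 + 204304 - 660372) + 2681128) = sqrt(-120018 + 2681128) = sqrt(2561110)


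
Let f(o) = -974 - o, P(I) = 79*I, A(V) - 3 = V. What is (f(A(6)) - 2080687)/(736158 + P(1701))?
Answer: -693890/290179 ≈ -2.3912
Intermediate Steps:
A(V) = 3 + V
(f(A(6)) - 2080687)/(736158 + P(1701)) = ((-974 - (3 + 6)) - 2080687)/(736158 + 79*1701) = ((-974 - 1*9) - 2080687)/(736158 + 134379) = ((-974 - 9) - 2080687)/870537 = (-983 - 2080687)*(1/870537) = -2081670*1/870537 = -693890/290179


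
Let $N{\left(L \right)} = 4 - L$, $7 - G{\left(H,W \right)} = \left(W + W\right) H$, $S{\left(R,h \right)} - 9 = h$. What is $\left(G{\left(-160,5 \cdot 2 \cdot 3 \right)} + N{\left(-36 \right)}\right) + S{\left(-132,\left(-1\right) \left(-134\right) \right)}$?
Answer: $9790$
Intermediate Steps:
$S{\left(R,h \right)} = 9 + h$
$G{\left(H,W \right)} = 7 - 2 H W$ ($G{\left(H,W \right)} = 7 - \left(W + W\right) H = 7 - 2 W H = 7 - 2 H W$)
$\left(G{\left(-160,5 \cdot 2 \cdot 3 \right)} + N{\left(-36 \right)}\right) + S{\left(-132,\left(-1\right) \left(-134\right) \right)} = \left(\left(7 - - 320 \cdot 5 \cdot 2 \cdot 3\right) + \left(4 - -36\right)\right) + \left(9 - -134\right) = \left(\left(7 - - 320 \cdot 10 \cdot 3\right) + \left(4 + 36\right)\right) + \left(9 + 134\right) = \left(\left(7 - \left(-320\right) 30\right) + 40\right) + 143 = \left(\left(7 + 9600\right) + 40\right) + 143 = \left(9607 + 40\right) + 143 = 9647 + 143 = 9790$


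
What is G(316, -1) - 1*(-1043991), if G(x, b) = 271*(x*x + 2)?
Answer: 28105509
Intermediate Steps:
G(x, b) = 542 + 271*x² (G(x, b) = 271*(x² + 2) = 271*(2 + x²) = 542 + 271*x²)
G(316, -1) - 1*(-1043991) = (542 + 271*316²) - 1*(-1043991) = (542 + 271*99856) + 1043991 = (542 + 27060976) + 1043991 = 27061518 + 1043991 = 28105509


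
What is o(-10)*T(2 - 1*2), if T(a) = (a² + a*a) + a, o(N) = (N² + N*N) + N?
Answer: 0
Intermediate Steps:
o(N) = N + 2*N² (o(N) = (N² + N²) + N = 2*N² + N = N + 2*N²)
T(a) = a + 2*a² (T(a) = (a² + a²) + a = 2*a² + a = a + 2*a²)
o(-10)*T(2 - 1*2) = (-10*(1 + 2*(-10)))*((2 - 1*2)*(1 + 2*(2 - 1*2))) = (-10*(1 - 20))*((2 - 2)*(1 + 2*(2 - 2))) = (-10*(-19))*(0*(1 + 2*0)) = 190*(0*(1 + 0)) = 190*(0*1) = 190*0 = 0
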